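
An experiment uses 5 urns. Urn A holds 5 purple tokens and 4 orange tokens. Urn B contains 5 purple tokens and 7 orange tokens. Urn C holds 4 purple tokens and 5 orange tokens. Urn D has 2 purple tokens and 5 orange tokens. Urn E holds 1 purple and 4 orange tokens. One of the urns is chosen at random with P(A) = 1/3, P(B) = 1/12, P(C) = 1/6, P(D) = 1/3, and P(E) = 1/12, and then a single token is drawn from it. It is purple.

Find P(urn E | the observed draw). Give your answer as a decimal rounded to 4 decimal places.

Under each hypothesis, the probability of this draw is: P(data | urn A) = (5/9) = 0.55556; P(data | urn B) = (5/12) = 0.41667; P(data | urn C) = (4/9) = 0.44444; P(data | urn D) = (2/7) = 0.28571; P(data | urn E) = (1/5) = 0.2.
Weighting by the prior gives 1/3 · 0.55556 = 0.18519, 1/12 · 0.41667 = 0.034722, 1/6 · 0.44444 = 0.074074, 1/3 · 0.28571 = 0.095238, 1/12 · 0.2 = 0.016667; summing to 0.40589.
Hence P(urn E | data) = (0.016667) / (0.40589) = 0.041062.

0.0411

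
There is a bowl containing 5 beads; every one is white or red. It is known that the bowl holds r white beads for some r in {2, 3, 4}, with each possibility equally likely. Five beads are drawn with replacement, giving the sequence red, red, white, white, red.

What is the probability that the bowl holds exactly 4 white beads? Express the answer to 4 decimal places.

0.0816

For each hypothesis, P(data | H) works out to: P(data | r = 2) = (3/5)(3/5)(2/5)(2/5)(3/5) = 0.03456; P(data | r = 3) = (2/5)(2/5)(3/5)(3/5)(2/5) = 0.02304; P(data | r = 4) = (1/5)(1/5)(4/5)(4/5)(1/5) = 0.00512.
The prior-weighted likelihoods are 1/3 · 0.03456 = 0.01152, 1/3 · 0.02304 = 0.00768, 1/3 · 0.00512 = 0.0017067; with total 0.020907.
Hence P(r = 4 | data) = (0.0017067) / (0.020907) = 0.081633.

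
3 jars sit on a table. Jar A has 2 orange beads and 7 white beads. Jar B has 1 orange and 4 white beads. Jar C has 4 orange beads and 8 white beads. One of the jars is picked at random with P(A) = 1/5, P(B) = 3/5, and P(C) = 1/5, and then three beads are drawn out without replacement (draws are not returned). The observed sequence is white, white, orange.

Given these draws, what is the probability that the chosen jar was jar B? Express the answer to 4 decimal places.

Compute the likelihood of the observed sequence for each case: P(data | jar A) = (7/9)(6/8)(2/7) = 1/6; P(data | jar B) = (4/5)(3/4)(1/3) = 1/5; P(data | jar C) = (8/12)(7/11)(4/10) = 28/165.
The prior-weighted likelihoods are 1/5 · 1/6 = 1/30, 3/5 · 1/5 = 3/25, 1/5 · 28/165 = 28/825; summing to 103/550.
By Bayes' rule, P(jar B | data) = (3/25) / (103/550) = 66/103.

0.6408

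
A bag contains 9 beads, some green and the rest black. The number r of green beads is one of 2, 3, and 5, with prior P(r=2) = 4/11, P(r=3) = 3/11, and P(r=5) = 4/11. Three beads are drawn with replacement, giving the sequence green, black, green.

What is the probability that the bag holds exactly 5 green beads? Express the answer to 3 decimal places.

Under each hypothesis, the probability of the observed sequence is: P(data | r = 2) = (2/9)(7/9)(2/9) = 0.038409; P(data | r = 3) = (3/9)(6/9)(3/9) = 0.074074; P(data | r = 5) = (5/9)(4/9)(5/9) = 0.13717.
Multiplying each by its prior: 4/11 · 0.038409 = 0.013967, 3/11 · 0.074074 = 0.020202, 4/11 · 0.13717 = 0.049882; with total 0.08405.
So P(r = 5 | data) = (0.049882) / (0.08405) = 0.59347.

0.593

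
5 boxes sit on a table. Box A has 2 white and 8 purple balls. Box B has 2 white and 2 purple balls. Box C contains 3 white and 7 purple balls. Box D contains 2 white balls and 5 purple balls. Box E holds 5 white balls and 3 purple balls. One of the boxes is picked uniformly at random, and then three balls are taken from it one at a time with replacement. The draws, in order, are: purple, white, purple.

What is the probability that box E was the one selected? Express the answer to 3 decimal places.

0.139

The likelihood of the observed sequence under each hypothesis: P(data | box A) = (8/10)(2/10)(8/10) = 0.128; P(data | box B) = (2/4)(2/4)(2/4) = 0.125; P(data | box C) = (7/10)(3/10)(7/10) = 0.147; P(data | box D) = (5/7)(2/7)(5/7) = 0.14577; P(data | box E) = (3/8)(5/8)(3/8) = 0.087891.
The prior-weighted likelihoods are 1/5 · 0.128 = 0.0256, 1/5 · 0.125 = 0.025, 1/5 · 0.147 = 0.0294, 1/5 · 0.14577 = 0.029155, 1/5 · 0.087891 = 0.017578; with total 0.12673.
So P(box E | data) = (0.017578) / (0.12673) = 0.1387.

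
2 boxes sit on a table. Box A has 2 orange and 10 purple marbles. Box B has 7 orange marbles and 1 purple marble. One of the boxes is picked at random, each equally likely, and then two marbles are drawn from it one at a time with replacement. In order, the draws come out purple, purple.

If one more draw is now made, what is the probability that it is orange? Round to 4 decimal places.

Compute the likelihood of the observed sequence for each case: P(data | box A) = (10/12)(10/12) = 0.69444; P(data | box B) = (1/8)(1/8) = 0.015625.
Weighting by the prior gives 1/2 · 0.69444 = 0.34722, 1/2 · 0.015625 = 0.0078125; with total 0.35503.
Normalising, the posterior is P(box A | data) = 0.978, P(box B | data) = 0.022005.
The predictive probability is P(orange next | data) = (1/6)(0.978) + (7/8)(0.022005) = 0.18225.

0.1823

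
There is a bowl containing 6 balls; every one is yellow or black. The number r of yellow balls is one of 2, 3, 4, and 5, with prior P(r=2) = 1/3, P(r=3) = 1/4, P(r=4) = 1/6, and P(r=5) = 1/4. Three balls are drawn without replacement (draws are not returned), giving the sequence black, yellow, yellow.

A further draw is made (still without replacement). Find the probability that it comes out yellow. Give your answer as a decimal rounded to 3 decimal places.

For each hypothesis, P(data | H) works out to: P(data | r = 2) = (4/6)(2/5)(1/4) = 1/15; P(data | r = 3) = (3/6)(3/5)(2/4) = 3/20; P(data | r = 4) = (2/6)(4/5)(3/4) = 1/5; P(data | r = 5) = (1/6)(5/5)(4/4) = 1/6.
Weighting by the prior gives 1/3 · 1/15 = 1/45, 1/4 · 3/20 = 3/80, 1/6 · 1/5 = 1/30, 1/4 · 1/6 = 1/24; with total 97/720.
Normalising, the posterior is P(r = 2 | data) = 16/97, P(r = 3 | data) = 27/97, P(r = 4 | data) = 24/97, P(r = 5 | data) = 30/97.
The predictive probability is P(yellow next | data) = (0)(16/97) + (1/3)(27/97) + (2/3)(24/97) + (1)(30/97) = 55/97.

0.567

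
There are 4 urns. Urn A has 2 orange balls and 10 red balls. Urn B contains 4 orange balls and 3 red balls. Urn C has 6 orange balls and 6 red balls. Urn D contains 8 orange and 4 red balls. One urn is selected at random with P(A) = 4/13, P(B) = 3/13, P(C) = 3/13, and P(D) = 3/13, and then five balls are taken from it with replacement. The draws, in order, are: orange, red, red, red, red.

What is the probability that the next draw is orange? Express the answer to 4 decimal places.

For each hypothesis, P(data | H) works out to: P(data | urn A) = (2/12)(10/12)(10/12)(10/12)(10/12) = 0.080376; P(data | urn B) = (4/7)(3/7)(3/7)(3/7)(3/7) = 0.019278; P(data | urn C) = (6/12)(6/12)(6/12)(6/12)(6/12) = 0.03125; P(data | urn D) = (8/12)(4/12)(4/12)(4/12)(4/12) = 0.0082305.
Weighting by the prior gives 4/13 · 0.080376 = 0.024731, 3/13 · 0.019278 = 0.0044487, 3/13 · 0.03125 = 0.0072115, 3/13 · 0.0082305 = 0.0018993; summing to 0.03829.
The posterior is then P(urn A | data) = 0.64588, P(urn B | data) = 0.11618, P(urn C | data) = 0.18834, P(urn D | data) = 0.049603.
So P(orange next | data) = Σ P(orange next | H) P(H | data) = (1/6)(0.64588) + (4/7)(0.11618) + (1/2)(0.18834) + (2/3)(0.049603) = 0.30127.

0.3013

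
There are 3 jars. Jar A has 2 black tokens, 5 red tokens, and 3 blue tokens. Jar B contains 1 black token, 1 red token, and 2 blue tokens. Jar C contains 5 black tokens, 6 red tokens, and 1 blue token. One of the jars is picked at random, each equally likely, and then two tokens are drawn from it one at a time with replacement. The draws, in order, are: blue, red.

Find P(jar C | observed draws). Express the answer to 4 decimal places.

0.1316

For each hypothesis, P(data | H) works out to: P(data | jar A) = (3/10)(5/10) = 3/20; P(data | jar B) = (2/4)(1/4) = 1/8; P(data | jar C) = (1/12)(6/12) = 1/24.
Multiplying each by its prior: 1/3 · 3/20 = 1/20, 1/3 · 1/8 = 1/24, 1/3 · 1/24 = 1/72; with total 19/180.
Therefore the posterior P(jar C | data) = (1/72) / (19/180) = 5/38.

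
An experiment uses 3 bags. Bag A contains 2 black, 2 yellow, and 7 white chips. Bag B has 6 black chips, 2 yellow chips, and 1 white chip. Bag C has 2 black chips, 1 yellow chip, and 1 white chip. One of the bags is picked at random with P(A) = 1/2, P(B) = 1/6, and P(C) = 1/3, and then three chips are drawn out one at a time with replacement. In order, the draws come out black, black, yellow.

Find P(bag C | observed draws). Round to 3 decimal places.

0.517

The likelihood of the observed sequence under each hypothesis: P(data | bag A) = (2/11)(2/11)(2/11) = 0.0060105; P(data | bag B) = (6/9)(6/9)(2/9) = 0.098765; P(data | bag C) = (2/4)(2/4)(1/4) = 0.0625.
Multiplying each by its prior: 1/2 · 0.0060105 = 0.0030053, 1/6 · 0.098765 = 0.016461, 1/3 · 0.0625 = 0.020833; summing to 0.040299.
Hence P(bag C | data) = (0.020833) / (0.040299) = 0.51696.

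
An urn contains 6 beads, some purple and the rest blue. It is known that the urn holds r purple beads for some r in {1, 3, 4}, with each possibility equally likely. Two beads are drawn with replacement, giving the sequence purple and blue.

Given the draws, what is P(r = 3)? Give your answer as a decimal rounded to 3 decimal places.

The likelihood of the observed sequence under each hypothesis: P(data | r = 1) = (1/6)(5/6) = 5/36; P(data | r = 3) = (3/6)(3/6) = 1/4; P(data | r = 4) = (4/6)(2/6) = 2/9.
The prior-weighted likelihoods are 1/3 · 5/36 = 5/108, 1/3 · 1/4 = 1/12, 1/3 · 2/9 = 2/27; these sum to 11/54.
So P(r = 3 | data) = (1/12) / (11/54) = 9/22.

0.409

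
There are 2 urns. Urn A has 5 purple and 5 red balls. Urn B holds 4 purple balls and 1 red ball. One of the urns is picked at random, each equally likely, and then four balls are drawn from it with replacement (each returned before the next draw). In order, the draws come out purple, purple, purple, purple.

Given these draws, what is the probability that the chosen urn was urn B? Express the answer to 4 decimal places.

Under each hypothesis, the probability of the observed sequence is: P(data | urn A) = (5/10)(5/10)(5/10)(5/10) = 0.0625; P(data | urn B) = (4/5)(4/5)(4/5)(4/5) = 0.4096.
Multiplying each by its prior: 1/2 · 0.0625 = 0.03125, 1/2 · 0.4096 = 0.2048; with total 0.23605.
Hence P(urn B | data) = (0.2048) / (0.23605) = 0.86761.

0.8676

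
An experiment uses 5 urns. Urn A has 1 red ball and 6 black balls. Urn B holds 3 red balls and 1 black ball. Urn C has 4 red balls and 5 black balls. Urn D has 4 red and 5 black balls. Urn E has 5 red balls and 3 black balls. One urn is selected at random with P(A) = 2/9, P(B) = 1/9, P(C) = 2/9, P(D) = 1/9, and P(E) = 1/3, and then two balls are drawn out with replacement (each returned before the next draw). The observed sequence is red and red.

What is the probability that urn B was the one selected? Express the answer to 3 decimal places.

Under each hypothesis, the probability of the observed sequence is: P(data | urn A) = (1/7)(1/7) = 0.020408; P(data | urn B) = (3/4)(3/4) = 0.5625; P(data | urn C) = (4/9)(4/9) = 0.19753; P(data | urn D) = (4/9)(4/9) = 0.19753; P(data | urn E) = (5/8)(5/8) = 0.39062.
Weighting by the prior gives 2/9 · 0.020408 = 0.0045351, 1/9 · 0.5625 = 0.0625, 2/9 · 0.19753 = 0.043896, 1/9 · 0.19753 = 0.021948, 1/3 · 0.39062 = 0.13021; with total 0.26309.
Hence P(urn B | data) = (0.0625) / (0.26309) = 0.23756.

0.238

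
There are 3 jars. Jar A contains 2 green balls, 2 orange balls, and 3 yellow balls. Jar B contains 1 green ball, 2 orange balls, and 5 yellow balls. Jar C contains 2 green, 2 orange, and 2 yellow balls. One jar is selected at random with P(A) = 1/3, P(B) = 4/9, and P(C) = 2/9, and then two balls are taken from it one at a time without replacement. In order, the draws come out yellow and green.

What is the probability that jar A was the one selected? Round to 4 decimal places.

0.4072

For each hypothesis, P(data | H) works out to: P(data | jar A) = (3/7)(2/6) = 0.14286; P(data | jar B) = (5/8)(1/7) = 0.089286; P(data | jar C) = (2/6)(2/5) = 0.13333.
Weighting by the prior gives 1/3 · 0.14286 = 0.047619, 4/9 · 0.089286 = 0.039683, 2/9 · 0.13333 = 0.02963; summing to 0.11693.
Therefore the posterior P(jar A | data) = (0.047619) / (0.11693) = 0.40724.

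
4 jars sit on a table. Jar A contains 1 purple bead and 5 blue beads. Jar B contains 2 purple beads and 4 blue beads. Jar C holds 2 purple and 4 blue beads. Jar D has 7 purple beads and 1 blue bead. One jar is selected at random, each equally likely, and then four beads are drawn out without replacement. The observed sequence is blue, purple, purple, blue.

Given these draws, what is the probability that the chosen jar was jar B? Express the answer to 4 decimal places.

0.5000

Compute the likelihood of the observed sequence for each case: P(data | jar A) = (5/6)(1/5)(0/4) = 0; P(data | jar B) = (4/6)(2/5)(1/4)(3/3) = 1/15; P(data | jar C) = (4/6)(2/5)(1/4)(3/3) = 1/15; P(data | jar D) = (1/8)(7/7)(6/6)(0/5) = 0.
Multiplying each by its prior: 1/4 · 0 = 0, 1/4 · 1/15 = 1/60, 1/4 · 1/15 = 1/60, 1/4 · 0 = 0; summing to 1/30.
Therefore the posterior P(jar B | data) = (1/60) / (1/30) = 1/2.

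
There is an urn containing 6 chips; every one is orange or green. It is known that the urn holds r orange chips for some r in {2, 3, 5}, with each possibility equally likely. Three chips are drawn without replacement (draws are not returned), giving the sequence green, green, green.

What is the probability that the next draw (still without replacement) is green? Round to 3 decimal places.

Compute the likelihood of the observed sequence for each case: P(data | r = 2) = (4/6)(3/5)(2/4) = 1/5; P(data | r = 3) = (3/6)(2/5)(1/4) = 1/20; P(data | r = 5) = (1/6)(0/5) = 0.
Weighting by the prior gives 1/3 · 1/5 = 1/15, 1/3 · 1/20 = 1/60, 1/3 · 0 = 0; summing to 1/12.
Normalising, the posterior is P(r = 2 | data) = 4/5, P(r = 3 | data) = 1/5, P(r = 5 | data) = 0.
The predictive probability is P(green next | data) = (1/3)(4/5) + (0)(1/5) = 4/15.

0.267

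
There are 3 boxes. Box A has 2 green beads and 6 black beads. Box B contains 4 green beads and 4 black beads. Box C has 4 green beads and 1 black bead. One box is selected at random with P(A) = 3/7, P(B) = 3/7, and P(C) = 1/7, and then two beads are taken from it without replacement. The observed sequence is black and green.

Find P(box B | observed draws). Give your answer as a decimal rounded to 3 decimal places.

Under each hypothesis, the probability of the observed sequence is: P(data | box A) = (6/8)(2/7) = 3/14; P(data | box B) = (4/8)(4/7) = 2/7; P(data | box C) = (1/5)(4/4) = 1/5.
Weighting by the prior gives 3/7 · 3/14 = 9/98, 3/7 · 2/7 = 6/49, 1/7 · 1/5 = 1/35; with total 17/70.
Therefore the posterior P(box B | data) = (6/49) / (17/70) = 60/119.

0.504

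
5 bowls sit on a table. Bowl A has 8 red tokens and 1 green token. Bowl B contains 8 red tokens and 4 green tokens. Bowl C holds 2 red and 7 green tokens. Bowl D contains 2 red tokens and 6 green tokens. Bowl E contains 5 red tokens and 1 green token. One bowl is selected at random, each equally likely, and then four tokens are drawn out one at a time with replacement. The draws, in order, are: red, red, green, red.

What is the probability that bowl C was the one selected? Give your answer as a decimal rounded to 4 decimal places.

0.0291

The likelihood of the observed sequence under each hypothesis: P(data | bowl A) = (8/9)(8/9)(1/9)(8/9) = 0.078037; P(data | bowl B) = (8/12)(8/12)(4/12)(8/12) = 0.098765; P(data | bowl C) = (2/9)(2/9)(7/9)(2/9) = 0.0085353; P(data | bowl D) = (2/8)(2/8)(6/8)(2/8) = 0.011719; P(data | bowl E) = (5/6)(5/6)(1/6)(5/6) = 0.096451.
Multiplying each by its prior: 1/5 · 0.078037 = 0.015607, 1/5 · 0.098765 = 0.019753, 1/5 · 0.0085353 = 0.0017071, 1/5 · 0.011719 = 0.0023437, 1/5 · 0.096451 = 0.01929; summing to 0.058701.
Hence P(bowl C | data) = (0.0017071) / (0.058701) = 0.02908.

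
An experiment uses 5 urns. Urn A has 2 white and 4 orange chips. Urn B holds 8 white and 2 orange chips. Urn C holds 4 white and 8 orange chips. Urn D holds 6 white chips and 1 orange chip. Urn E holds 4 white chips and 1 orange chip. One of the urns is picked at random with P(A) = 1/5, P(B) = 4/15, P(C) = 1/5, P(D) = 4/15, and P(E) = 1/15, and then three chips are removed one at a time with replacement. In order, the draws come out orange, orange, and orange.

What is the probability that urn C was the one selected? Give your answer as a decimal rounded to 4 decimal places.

Under each hypothesis, the probability of the observed sequence is: P(data | urn A) = (4/6)(4/6)(4/6) = 0.2963; P(data | urn B) = (2/10)(2/10)(2/10) = 0.008; P(data | urn C) = (8/12)(8/12)(8/12) = 0.2963; P(data | urn D) = (1/7)(1/7)(1/7) = 0.0029155; P(data | urn E) = (1/5)(1/5)(1/5) = 0.008.
Weighting by the prior gives 1/5 · 0.2963 = 0.059259, 4/15 · 0.008 = 0.0021333, 1/5 · 0.2963 = 0.059259, 4/15 · 0.0029155 = 0.00077745, 1/15 · 0.008 = 0.00053333; these sum to 0.12196.
By Bayes' rule, P(urn C | data) = (0.059259) / (0.12196) = 0.48588.

0.4859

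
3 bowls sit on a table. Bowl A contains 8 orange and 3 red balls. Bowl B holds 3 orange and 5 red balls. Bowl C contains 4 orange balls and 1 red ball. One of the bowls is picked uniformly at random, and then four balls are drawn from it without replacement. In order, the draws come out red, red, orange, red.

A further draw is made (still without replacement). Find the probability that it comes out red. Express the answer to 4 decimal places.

0.4732

For each hypothesis, P(data | H) works out to: P(data | bowl A) = (3/11)(2/10)(8/9)(1/8) = 0.0060606; P(data | bowl B) = (5/8)(4/7)(3/6)(3/5) = 0.10714; P(data | bowl C) = (1/5)(0/4) = 0.
The prior-weighted likelihoods are 1/3 · 0.0060606 = 0.0020202, 1/3 · 0.10714 = 0.035714, 1/3 · 0 = 0; summing to 0.037734.
Dividing through by the total gives posterior P(bowl A | data) = 0.053537, P(bowl B | data) = 0.94646, P(bowl C | data) = 0.
Averaging over the posterior, P(red next | data) = (0)(0.053537) + (1/2)(0.94646) = 0.47323.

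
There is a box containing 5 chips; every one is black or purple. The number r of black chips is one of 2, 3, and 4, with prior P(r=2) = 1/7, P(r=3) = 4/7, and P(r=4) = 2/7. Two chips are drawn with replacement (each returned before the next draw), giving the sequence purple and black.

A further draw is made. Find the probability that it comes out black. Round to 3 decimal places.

For each hypothesis, P(data | H) works out to: P(data | r = 2) = (3/5)(2/5) = 6/25; P(data | r = 3) = (2/5)(3/5) = 6/25; P(data | r = 4) = (1/5)(4/5) = 4/25.
Weighting by the prior gives 1/7 · 6/25 = 6/175, 4/7 · 6/25 = 24/175, 2/7 · 4/25 = 8/175; with total 38/175.
The posterior is then P(r = 2 | data) = 3/19, P(r = 3 | data) = 12/19, P(r = 4 | data) = 4/19.
Averaging over the posterior, P(black next | data) = (2/5)(3/19) + (3/5)(12/19) + (4/5)(4/19) = 58/95.

0.611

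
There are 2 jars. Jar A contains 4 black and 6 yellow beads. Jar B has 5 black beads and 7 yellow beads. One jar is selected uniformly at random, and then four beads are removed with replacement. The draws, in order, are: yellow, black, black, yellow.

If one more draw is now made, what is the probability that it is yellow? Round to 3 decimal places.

For each hypothesis, P(data | H) works out to: P(data | jar A) = (6/10)(4/10)(4/10)(6/10) = 0.0576; P(data | jar B) = (7/12)(5/12)(5/12)(7/12) = 0.059076.
The prior-weighted likelihoods are 1/2 · 0.0576 = 0.0288, 1/2 · 0.059076 = 0.029538; these sum to 0.058338.
Normalising, the posterior is P(jar A | data) = 0.49367, P(jar B | data) = 0.50633.
The predictive probability is P(yellow next | data) = (3/5)(0.49367) + (7/12)(0.50633) = 0.59156.

0.592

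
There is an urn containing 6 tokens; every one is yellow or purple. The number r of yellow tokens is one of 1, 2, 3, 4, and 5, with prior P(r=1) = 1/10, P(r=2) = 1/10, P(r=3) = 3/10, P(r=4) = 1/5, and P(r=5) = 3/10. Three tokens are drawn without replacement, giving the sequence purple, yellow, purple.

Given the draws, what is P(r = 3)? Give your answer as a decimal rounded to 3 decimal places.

0.474

Under each hypothesis, the probability of the observed sequence is: P(data | r = 1) = (5/6)(1/5)(4/4) = 1/6; P(data | r = 2) = (4/6)(2/5)(3/4) = 1/5; P(data | r = 3) = (3/6)(3/5)(2/4) = 3/20; P(data | r = 4) = (2/6)(4/5)(1/4) = 1/15; P(data | r = 5) = (1/6)(5/5)(0/4) = 0.
The prior-weighted likelihoods are 1/10 · 1/6 = 1/60, 1/10 · 1/5 = 1/50, 3/10 · 3/20 = 9/200, 1/5 · 1/15 = 1/75, 3/10 · 0 = 0; these sum to 19/200.
So P(r = 3 | data) = (9/200) / (19/200) = 9/19.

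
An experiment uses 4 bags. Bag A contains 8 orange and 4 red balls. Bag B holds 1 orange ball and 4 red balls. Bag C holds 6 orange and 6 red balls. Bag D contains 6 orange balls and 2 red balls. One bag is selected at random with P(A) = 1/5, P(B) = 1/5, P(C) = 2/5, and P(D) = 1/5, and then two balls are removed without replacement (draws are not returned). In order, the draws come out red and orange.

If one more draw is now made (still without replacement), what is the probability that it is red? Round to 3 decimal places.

The likelihood of the observed sequence under each hypothesis: P(data | bag A) = (4/12)(8/11) = 0.24242; P(data | bag B) = (4/5)(1/4) = 0.2; P(data | bag C) = (6/12)(6/11) = 0.27273; P(data | bag D) = (2/8)(6/7) = 0.21429.
The prior-weighted likelihoods are 1/5 · 0.24242 = 0.048485, 1/5 · 0.2 = 0.04, 2/5 · 0.27273 = 0.10909, 1/5 · 0.21429 = 0.042857; summing to 0.24043.
Normalising, the posterior is P(bag A | data) = 0.20166, P(bag B | data) = 0.16637, P(bag C | data) = 0.45373, P(bag D | data) = 0.17825.
The predictive probability is P(red next | data) = (3/10)(0.20166) + (1)(0.16637) + (1/2)(0.45373) + (1/6)(0.17825) = 0.48344.

0.483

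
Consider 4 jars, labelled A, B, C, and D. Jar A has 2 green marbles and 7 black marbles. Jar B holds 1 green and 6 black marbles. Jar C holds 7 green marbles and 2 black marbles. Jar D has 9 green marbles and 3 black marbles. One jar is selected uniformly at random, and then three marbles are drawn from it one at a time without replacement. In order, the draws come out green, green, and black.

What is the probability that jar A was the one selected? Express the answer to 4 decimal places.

Under each hypothesis, the probability of the observed sequence is: P(data | jar A) = (2/9)(1/8)(7/7) = 0.027778; P(data | jar B) = (1/7)(0/6) = 0; P(data | jar C) = (7/9)(6/8)(2/7) = 0.16667; P(data | jar D) = (9/12)(8/11)(3/10) = 0.16364.
Weighting by the prior gives 1/4 · 0.027778 = 0.0069444, 1/4 · 0 = 0, 1/4 · 0.16667 = 0.041667, 1/4 · 0.16364 = 0.040909; summing to 0.08952.
Therefore the posterior P(jar A | data) = (0.0069444) / (0.08952) = 0.077574.

0.0776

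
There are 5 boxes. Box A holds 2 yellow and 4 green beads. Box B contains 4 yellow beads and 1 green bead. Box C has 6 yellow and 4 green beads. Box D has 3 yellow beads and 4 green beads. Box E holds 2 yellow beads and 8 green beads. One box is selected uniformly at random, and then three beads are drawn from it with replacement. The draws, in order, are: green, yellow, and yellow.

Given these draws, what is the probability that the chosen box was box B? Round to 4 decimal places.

0.2650

Under each hypothesis, the probability of the observed sequence is: P(data | box A) = (4/6)(2/6)(2/6) = 0.074074; P(data | box B) = (1/5)(4/5)(4/5) = 0.128; P(data | box C) = (4/10)(6/10)(6/10) = 0.144; P(data | box D) = (4/7)(3/7)(3/7) = 0.10496; P(data | box E) = (8/10)(2/10)(2/10) = 0.032.
Weighting by the prior gives 1/5 · 0.074074 = 0.014815, 1/5 · 0.128 = 0.0256, 1/5 · 0.144 = 0.0288, 1/5 · 0.10496 = 0.020991, 1/5 · 0.032 = 0.0064; summing to 0.096606.
Therefore the posterior P(box B | data) = (0.0256) / (0.096606) = 0.26499.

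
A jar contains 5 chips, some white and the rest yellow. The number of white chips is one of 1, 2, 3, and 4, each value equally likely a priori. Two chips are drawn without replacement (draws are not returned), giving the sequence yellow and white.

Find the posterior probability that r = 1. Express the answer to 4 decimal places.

0.2000

The likelihood of the observed sequence under each hypothesis: P(data | r = 1) = (4/5)(1/4) = 1/5; P(data | r = 2) = (3/5)(2/4) = 3/10; P(data | r = 3) = (2/5)(3/4) = 3/10; P(data | r = 4) = (1/5)(4/4) = 1/5.
Weighting by the prior gives 1/4 · 1/5 = 1/20, 1/4 · 3/10 = 3/40, 1/4 · 3/10 = 3/40, 1/4 · 1/5 = 1/20; these sum to 1/4.
Therefore the posterior P(r = 1 | data) = (1/20) / (1/4) = 1/5.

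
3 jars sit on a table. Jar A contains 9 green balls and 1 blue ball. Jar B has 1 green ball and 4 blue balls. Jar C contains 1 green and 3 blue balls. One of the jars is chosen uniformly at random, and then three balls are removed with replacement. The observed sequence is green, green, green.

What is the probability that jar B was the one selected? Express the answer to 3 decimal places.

0.011

The likelihood of the observed sequence under each hypothesis: P(data | jar A) = (9/10)(9/10)(9/10) = 0.729; P(data | jar B) = (1/5)(1/5)(1/5) = 0.008; P(data | jar C) = (1/4)(1/4)(1/4) = 0.015625.
Multiplying each by its prior: 1/3 · 0.729 = 0.243, 1/3 · 0.008 = 0.0026667, 1/3 · 0.015625 = 0.0052083; with total 0.25088.
Therefore the posterior P(jar B | data) = (0.0026667) / (0.25088) = 0.010629.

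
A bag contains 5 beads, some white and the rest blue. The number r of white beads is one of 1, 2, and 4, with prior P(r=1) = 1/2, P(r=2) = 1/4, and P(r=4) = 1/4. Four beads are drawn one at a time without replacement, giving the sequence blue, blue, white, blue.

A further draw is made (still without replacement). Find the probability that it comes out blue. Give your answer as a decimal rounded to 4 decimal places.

For each hypothesis, P(data | H) works out to: P(data | r = 1) = (4/5)(3/4)(1/3)(2/2) = 1/5; P(data | r = 2) = (3/5)(2/4)(2/3)(1/2) = 1/10; P(data | r = 4) = (1/5)(0/4) = 0.
Multiplying each by its prior: 1/2 · 1/5 = 1/10, 1/4 · 1/10 = 1/40, 1/4 · 0 = 0; with total 1/8.
Dividing through by the total gives posterior P(r = 1 | data) = 4/5, P(r = 2 | data) = 1/5, P(r = 4 | data) = 0.
The predictive probability is P(blue next | data) = (1)(4/5) + (0)(1/5) = 4/5.

0.8000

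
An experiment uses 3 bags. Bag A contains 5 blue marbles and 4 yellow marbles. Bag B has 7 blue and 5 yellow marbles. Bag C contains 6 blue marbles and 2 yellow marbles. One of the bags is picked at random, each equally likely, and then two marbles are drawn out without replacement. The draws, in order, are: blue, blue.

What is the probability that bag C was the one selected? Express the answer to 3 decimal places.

0.473

For each hypothesis, P(data | H) works out to: P(data | bag A) = (5/9)(4/8) = 0.27778; P(data | bag B) = (7/12)(6/11) = 0.31818; P(data | bag C) = (6/8)(5/7) = 0.53571.
Multiplying each by its prior: 1/3 · 0.27778 = 0.092593, 1/3 · 0.31818 = 0.10606, 1/3 · 0.53571 = 0.17857; with total 0.37722.
Therefore the posterior P(bag C | data) = (0.17857) / (0.37722) = 0.47338.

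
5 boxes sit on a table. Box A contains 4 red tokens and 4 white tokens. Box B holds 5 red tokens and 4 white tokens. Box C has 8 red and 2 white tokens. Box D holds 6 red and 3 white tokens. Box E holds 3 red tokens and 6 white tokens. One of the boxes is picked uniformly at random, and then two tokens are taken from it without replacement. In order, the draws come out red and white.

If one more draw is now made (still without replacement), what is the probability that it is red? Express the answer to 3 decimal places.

The likelihood of the observed sequence under each hypothesis: P(data | box A) = (4/8)(4/7) = 0.28571; P(data | box B) = (5/9)(4/8) = 0.27778; P(data | box C) = (8/10)(2/9) = 0.17778; P(data | box D) = (6/9)(3/8) = 0.25; P(data | box E) = (3/9)(6/8) = 0.25.
Weighting by the prior gives 1/5 · 0.28571 = 0.057143, 1/5 · 0.27778 = 0.055556, 1/5 · 0.17778 = 0.035556, 1/5 · 0.25 = 0.05, 1/5 · 0.25 = 0.05; summing to 0.24825.
Normalising, the posterior is P(box A | data) = 0.23018, P(box B | data) = 0.22379, P(box C | data) = 0.14322, P(box D | data) = 0.20141, P(box E | data) = 0.20141.
The predictive probability is P(red next | data) = (1/2)(0.23018) + (4/7)(0.22379) + (7/8)(0.14322) + (5/7)(0.20141) + (2/7)(0.20141) = 0.56969.

0.570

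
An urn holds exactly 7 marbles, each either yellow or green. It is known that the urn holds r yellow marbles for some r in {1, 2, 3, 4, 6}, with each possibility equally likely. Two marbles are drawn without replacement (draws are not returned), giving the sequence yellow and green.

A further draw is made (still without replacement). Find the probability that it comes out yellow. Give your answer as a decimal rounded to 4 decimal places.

0.4348

Under each hypothesis, the probability of the observed sequence is: P(data | r = 1) = (1/7)(6/6) = 1/7; P(data | r = 2) = (2/7)(5/6) = 5/21; P(data | r = 3) = (3/7)(4/6) = 2/7; P(data | r = 4) = (4/7)(3/6) = 2/7; P(data | r = 6) = (6/7)(1/6) = 1/7.
The prior-weighted likelihoods are 1/5 · 1/7 = 1/35, 1/5 · 5/21 = 1/21, 1/5 · 2/7 = 2/35, 1/5 · 2/7 = 2/35, 1/5 · 1/7 = 1/35; with total 23/105.
Dividing through by the total gives posterior P(r = 1 | data) = 3/23, P(r = 2 | data) = 5/23, P(r = 3 | data) = 6/23, P(r = 4 | data) = 6/23, P(r = 6 | data) = 3/23.
Averaging over the posterior, P(yellow next | data) = (0)(3/23) + (1/5)(5/23) + (2/5)(6/23) + (3/5)(6/23) + (1)(3/23) = 10/23.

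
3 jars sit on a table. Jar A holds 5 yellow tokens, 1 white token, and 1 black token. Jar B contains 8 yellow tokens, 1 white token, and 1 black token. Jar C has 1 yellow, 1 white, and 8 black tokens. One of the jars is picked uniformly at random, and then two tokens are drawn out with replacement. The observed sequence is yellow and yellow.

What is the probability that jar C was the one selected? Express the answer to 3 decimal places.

0.009

Under each hypothesis, the probability of the observed sequence is: P(data | jar A) = (5/7)(5/7) = 25/49; P(data | jar B) = (8/10)(8/10) = 16/25; P(data | jar C) = (1/10)(1/10) = 1/100.
Weighting by the prior gives 1/3 · 25/49 = 25/147, 1/3 · 16/25 = 16/75, 1/3 · 1/100 = 1/300; these sum to 379/980.
By Bayes' rule, P(jar C | data) = (1/300) / (379/980) = 49/5685.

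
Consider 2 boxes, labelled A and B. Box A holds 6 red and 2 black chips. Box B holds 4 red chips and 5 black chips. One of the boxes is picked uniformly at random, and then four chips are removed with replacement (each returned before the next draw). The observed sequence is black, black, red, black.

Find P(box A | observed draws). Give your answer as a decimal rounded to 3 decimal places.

0.133

The likelihood of the observed sequence under each hypothesis: P(data | box A) = (2/8)(2/8)(6/8)(2/8) = 0.011719; P(data | box B) = (5/9)(5/9)(4/9)(5/9) = 0.076208.
The prior-weighted likelihoods are 1/2 · 0.011719 = 0.0058594, 1/2 · 0.076208 = 0.038104; summing to 0.043963.
By Bayes' rule, P(box A | data) = (0.0058594) / (0.043963) = 0.13328.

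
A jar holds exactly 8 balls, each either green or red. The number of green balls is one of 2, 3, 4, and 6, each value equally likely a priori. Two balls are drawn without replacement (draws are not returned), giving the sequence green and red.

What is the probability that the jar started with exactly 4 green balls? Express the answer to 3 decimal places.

0.291

The likelihood of the observed sequence under each hypothesis: P(data | r = 2) = (2/8)(6/7) = 3/14; P(data | r = 3) = (3/8)(5/7) = 15/56; P(data | r = 4) = (4/8)(4/7) = 2/7; P(data | r = 6) = (6/8)(2/7) = 3/14.
The prior-weighted likelihoods are 1/4 · 3/14 = 3/56, 1/4 · 15/56 = 15/224, 1/4 · 2/7 = 1/14, 1/4 · 3/14 = 3/56; summing to 55/224.
Therefore the posterior P(r = 4 | data) = (1/14) / (55/224) = 16/55.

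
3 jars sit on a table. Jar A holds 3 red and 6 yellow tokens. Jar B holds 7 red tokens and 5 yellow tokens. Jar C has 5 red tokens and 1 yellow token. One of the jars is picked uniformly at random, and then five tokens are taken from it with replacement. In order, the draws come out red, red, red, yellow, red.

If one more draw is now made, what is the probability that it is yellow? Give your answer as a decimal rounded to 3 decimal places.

0.285

Compute the likelihood of the observed sequence for each case: P(data | jar A) = (3/9)(3/9)(3/9)(6/9)(3/9) = 0.0082305; P(data | jar B) = (7/12)(7/12)(7/12)(5/12)(7/12) = 0.048245; P(data | jar C) = (5/6)(5/6)(5/6)(1/6)(5/6) = 0.080376.
Multiplying each by its prior: 1/3 · 0.0082305 = 0.0027435, 1/3 · 0.048245 = 0.016082, 1/3 · 0.080376 = 0.026792; these sum to 0.045617.
Dividing through by the total gives posterior P(jar A | data) = 0.060142, P(jar B | data) = 0.35254, P(jar C | data) = 0.58732.
The predictive probability is P(yellow next | data) = (2/3)(0.060142) + (5/12)(0.35254) + (1/6)(0.58732) = 0.28487.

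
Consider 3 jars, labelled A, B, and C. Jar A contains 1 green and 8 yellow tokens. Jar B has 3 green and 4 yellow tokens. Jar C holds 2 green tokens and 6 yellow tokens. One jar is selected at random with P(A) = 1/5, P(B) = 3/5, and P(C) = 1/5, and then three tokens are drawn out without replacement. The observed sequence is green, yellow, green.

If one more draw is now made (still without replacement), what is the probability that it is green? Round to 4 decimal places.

0.2264

Compute the likelihood of the observed sequence for each case: P(data | jar A) = (1/9)(8/8)(0/7) = 0; P(data | jar B) = (3/7)(4/6)(2/5) = 4/35; P(data | jar C) = (2/8)(6/7)(1/6) = 1/28.
The prior-weighted likelihoods are 1/5 · 0 = 0, 3/5 · 4/35 = 12/175, 1/5 · 1/28 = 1/140; these sum to 53/700.
Dividing through by the total gives posterior P(jar A | data) = 0, P(jar B | data) = 48/53, P(jar C | data) = 5/53.
So P(green next | data) = Σ P(green next | H) P(H | data) = (1/4)(48/53) + (0)(5/53) = 12/53.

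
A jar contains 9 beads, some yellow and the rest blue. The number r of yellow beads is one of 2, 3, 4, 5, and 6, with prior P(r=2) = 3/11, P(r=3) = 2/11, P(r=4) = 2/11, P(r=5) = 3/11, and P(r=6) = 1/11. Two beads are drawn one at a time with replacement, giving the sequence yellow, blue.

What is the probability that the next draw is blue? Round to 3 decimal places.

Under each hypothesis, the probability of the observed sequence is: P(data | r = 2) = (2/9)(7/9) = 14/81; P(data | r = 3) = (3/9)(6/9) = 2/9; P(data | r = 4) = (4/9)(5/9) = 20/81; P(data | r = 5) = (5/9)(4/9) = 20/81; P(data | r = 6) = (6/9)(3/9) = 2/9.
The prior-weighted likelihoods are 3/11 · 14/81 = 14/297, 2/11 · 2/9 = 4/99, 2/11 · 20/81 = 40/891, 3/11 · 20/81 = 20/297, 1/11 · 2/9 = 2/99; summing to 196/891.
The posterior is then P(r = 2 | data) = 3/14, P(r = 3 | data) = 9/49, P(r = 4 | data) = 10/49, P(r = 5 | data) = 15/49, P(r = 6 | data) = 9/98.
The predictive probability is P(blue next | data) = (7/9)(3/14) + (2/3)(9/49) + (5/9)(10/49) + (4/9)(15/49) + (1/3)(9/98) = 251/441.

0.569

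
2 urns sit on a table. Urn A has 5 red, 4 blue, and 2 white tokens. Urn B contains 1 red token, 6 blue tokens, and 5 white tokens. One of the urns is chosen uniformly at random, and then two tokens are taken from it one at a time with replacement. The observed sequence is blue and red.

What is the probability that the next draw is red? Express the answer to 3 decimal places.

0.380

Compute the likelihood of the observed sequence for each case: P(data | urn A) = (4/11)(5/11) = 0.16529; P(data | urn B) = (6/12)(1/12) = 0.041667.
The prior-weighted likelihoods are 1/2 · 0.16529 = 0.082645, 1/2 · 0.041667 = 0.020833; with total 0.10348.
Dividing through by the total gives posterior P(urn A | data) = 0.79867, P(urn B | data) = 0.20133.
Averaging over the posterior, P(red next | data) = (5/11)(0.79867) + (1/12)(0.20133) = 0.37981.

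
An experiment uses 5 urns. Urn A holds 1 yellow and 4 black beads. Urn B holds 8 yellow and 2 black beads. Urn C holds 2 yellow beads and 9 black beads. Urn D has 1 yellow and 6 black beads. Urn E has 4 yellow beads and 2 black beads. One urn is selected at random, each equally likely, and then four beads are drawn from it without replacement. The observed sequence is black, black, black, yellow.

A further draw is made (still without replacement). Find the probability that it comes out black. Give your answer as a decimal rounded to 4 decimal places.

For each hypothesis, P(data | H) works out to: P(data | urn A) = (4/5)(3/4)(2/3)(1/2) = 0.2; P(data | urn B) = (2/10)(1/9)(0/8) = 0; P(data | urn C) = (9/11)(8/10)(7/9)(2/8) = 0.12727; P(data | urn D) = (6/7)(5/6)(4/5)(1/4) = 0.14286; P(data | urn E) = (2/6)(1/5)(0/4) = 0.
The prior-weighted likelihoods are 1/5 · 0.2 = 0.04, 1/5 · 0 = 0, 1/5 · 0.12727 = 0.025455, 1/5 · 0.14286 = 0.028571, 1/5 · 0 = 0; these sum to 0.094026.
The posterior is then P(urn A | data) = 0.42541, P(urn B | data) = 0, P(urn C | data) = 0.27072, P(urn D | data) = 0.30387, P(urn E | data) = 0.
So P(black next | data) = Σ P(black next | H) P(H | data) = (1)(0.42541) + (6/7)(0.27072) + (1)(0.30387) = 0.96133.

0.9613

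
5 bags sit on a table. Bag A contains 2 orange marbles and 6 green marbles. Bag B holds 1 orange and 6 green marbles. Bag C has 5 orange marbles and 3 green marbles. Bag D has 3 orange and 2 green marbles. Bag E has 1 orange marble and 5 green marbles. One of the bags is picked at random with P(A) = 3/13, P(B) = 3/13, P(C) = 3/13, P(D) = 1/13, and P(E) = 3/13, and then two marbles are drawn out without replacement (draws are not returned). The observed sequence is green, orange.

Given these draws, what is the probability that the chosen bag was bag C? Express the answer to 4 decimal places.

0.3004

Under each hypothesis, the probability of the observed sequence is: P(data | bag A) = (6/8)(2/7) = 3/14; P(data | bag B) = (6/7)(1/6) = 1/7; P(data | bag C) = (3/8)(5/7) = 15/56; P(data | bag D) = (2/5)(3/4) = 3/10; P(data | bag E) = (5/6)(1/5) = 1/6.
The prior-weighted likelihoods are 3/13 · 3/14 = 9/182, 3/13 · 1/7 = 3/91, 3/13 · 15/56 = 45/728, 1/13 · 3/10 = 3/130, 3/13 · 1/6 = 1/26; summing to 107/520.
So P(bag C | data) = (45/728) / (107/520) = 225/749.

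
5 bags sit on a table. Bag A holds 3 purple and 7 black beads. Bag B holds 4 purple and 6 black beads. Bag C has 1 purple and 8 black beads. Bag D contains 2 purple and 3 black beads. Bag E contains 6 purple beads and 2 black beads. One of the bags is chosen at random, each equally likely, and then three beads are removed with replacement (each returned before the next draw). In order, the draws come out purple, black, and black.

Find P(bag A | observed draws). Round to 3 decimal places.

Under each hypothesis, the probability of the observed sequence is: P(data | bag A) = (3/10)(7/10)(7/10) = 0.147; P(data | bag B) = (4/10)(6/10)(6/10) = 0.144; P(data | bag C) = (1/9)(8/9)(8/9) = 0.087791; P(data | bag D) = (2/5)(3/5)(3/5) = 0.144; P(data | bag E) = (6/8)(2/8)(2/8) = 0.046875.
Multiplying each by its prior: 1/5 · 0.147 = 0.0294, 1/5 · 0.144 = 0.0288, 1/5 · 0.087791 = 0.017558, 1/5 · 0.144 = 0.0288, 1/5 · 0.046875 = 0.009375; with total 0.11393.
So P(bag A | data) = (0.0294) / (0.11393) = 0.25805.

0.258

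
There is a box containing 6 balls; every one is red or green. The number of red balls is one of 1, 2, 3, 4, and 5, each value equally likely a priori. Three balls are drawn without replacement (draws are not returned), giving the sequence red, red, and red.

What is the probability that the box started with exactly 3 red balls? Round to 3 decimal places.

0.067

For each hypothesis, P(data | H) works out to: P(data | r = 1) = (1/6)(0/5) = 0; P(data | r = 2) = (2/6)(1/5)(0/4) = 0; P(data | r = 3) = (3/6)(2/5)(1/4) = 1/20; P(data | r = 4) = (4/6)(3/5)(2/4) = 1/5; P(data | r = 5) = (5/6)(4/5)(3/4) = 1/2.
Weighting by the prior gives 1/5 · 0 = 0, 1/5 · 0 = 0, 1/5 · 1/20 = 1/100, 1/5 · 1/5 = 1/25, 1/5 · 1/2 = 1/10; these sum to 3/20.
By Bayes' rule, P(r = 3 | data) = (1/100) / (3/20) = 1/15.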